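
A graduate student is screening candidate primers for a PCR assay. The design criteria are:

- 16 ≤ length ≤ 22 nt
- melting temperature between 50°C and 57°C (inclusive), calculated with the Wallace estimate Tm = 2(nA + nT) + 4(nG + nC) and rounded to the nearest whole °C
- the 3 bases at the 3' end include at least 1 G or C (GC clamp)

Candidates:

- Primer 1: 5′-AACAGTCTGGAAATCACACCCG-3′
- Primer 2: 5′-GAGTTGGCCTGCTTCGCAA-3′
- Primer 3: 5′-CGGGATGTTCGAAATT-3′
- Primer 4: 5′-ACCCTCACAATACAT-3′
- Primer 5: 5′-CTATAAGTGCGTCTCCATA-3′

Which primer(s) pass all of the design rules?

Primer 1 (22 nt, A=8 T=3 G=4 C=7): length 22 ✓; Tm = 2·11 + 4·11 = 66°C, outside 50–57°C ✗; 3' end CCG has 3 G/C ✓ — fails.
Primer 2 (19 nt, A=3 T=5 G=6 C=5): length 19 ✓; Tm = 2·8 + 4·11 = 60°C, outside 50–57°C ✗; 3' end CAA has 1 G/C ✓ — fails.
Primer 3 (16 nt, A=4 T=5 G=5 C=2): length 16 ✓; Tm = 2·9 + 4·7 = 46°C, outside 50–57°C ✗; 3' end ATT has 0 G/C, need ≥1 ✗ — fails.
Primer 4 (15 nt, A=6 T=3 G=0 C=6): length 15, outside 16–22 ✗; Tm = 2·9 + 4·6 = 42°C, outside 50–57°C ✗; 3' end CAT has 1 G/C ✓ — fails.
Primer 5 (19 nt, A=5 T=6 G=3 C=5): length 19 ✓; Tm = 2·11 + 4·8 = 54°C ✓; 3' end ATA has 0 G/C, need ≥1 ✗ — fails.

None of the candidates satisfy all criteria.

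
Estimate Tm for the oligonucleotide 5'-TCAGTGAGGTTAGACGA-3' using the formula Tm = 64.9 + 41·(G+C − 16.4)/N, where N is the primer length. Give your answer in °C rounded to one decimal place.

Base counts: A=5, T=4, G=6, C=2; G+C = 8, N = 17.
Tm = 64.9 + 41·(8 − 16.4)/17 = 64.9 + -344.40/17 = 44.6°C.

44.6°C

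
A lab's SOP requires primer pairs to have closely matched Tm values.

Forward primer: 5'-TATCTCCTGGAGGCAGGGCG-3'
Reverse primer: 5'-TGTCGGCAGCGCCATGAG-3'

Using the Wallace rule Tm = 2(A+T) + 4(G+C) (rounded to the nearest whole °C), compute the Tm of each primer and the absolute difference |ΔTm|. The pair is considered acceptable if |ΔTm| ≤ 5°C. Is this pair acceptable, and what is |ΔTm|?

Forward: A=3 T=4 G=8 C=5 → Tm = 2·7 + 4·13 = 66°C.
Reverse: A=3 T=3 G=7 C=5 → Tm = 2·6 + 4·12 = 60°C.
|ΔTm| = |66 − 60| = 6°C, > 5°C.

|ΔTm| = 6°C; the pair is not acceptable.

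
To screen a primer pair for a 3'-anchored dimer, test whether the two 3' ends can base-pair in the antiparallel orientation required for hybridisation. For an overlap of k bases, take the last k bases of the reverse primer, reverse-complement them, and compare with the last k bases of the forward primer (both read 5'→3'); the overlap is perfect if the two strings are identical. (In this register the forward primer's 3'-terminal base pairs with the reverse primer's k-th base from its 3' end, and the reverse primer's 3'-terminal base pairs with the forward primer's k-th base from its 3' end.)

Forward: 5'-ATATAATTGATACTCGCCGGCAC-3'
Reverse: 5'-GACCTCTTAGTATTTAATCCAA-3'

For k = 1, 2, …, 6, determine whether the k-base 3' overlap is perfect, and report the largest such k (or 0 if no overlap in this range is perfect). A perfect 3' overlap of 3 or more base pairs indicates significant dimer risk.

Longest perfect overlap: 0 complementary base pairs; below the dimer-risk threshold (threshold 3).

Last 6 bases (5'→3') — forward …CGGCAC, reverse …ATCCAA.
Reverse complement of the reverse primer's last 6 bases: TTGGAT; its first k bases are the reverse complement of the reverse primer's last k bases, so a perfect k-base overlap needs the forward primer's last k bases to equal them.
Comparing (forward last k vs required): k=1: C vs T ✗; k=2: AC vs TT ✗; k=3: CAC vs TTG ✗; k=4: GCAC vs TTGG ✗; k=5: GGCAC vs TTGGA ✗; k=6: CGGCAC vs TTGGAT ✗.
No overlap length from 1 to 6 is perfect, so the longest perfect 3' overlap is 0.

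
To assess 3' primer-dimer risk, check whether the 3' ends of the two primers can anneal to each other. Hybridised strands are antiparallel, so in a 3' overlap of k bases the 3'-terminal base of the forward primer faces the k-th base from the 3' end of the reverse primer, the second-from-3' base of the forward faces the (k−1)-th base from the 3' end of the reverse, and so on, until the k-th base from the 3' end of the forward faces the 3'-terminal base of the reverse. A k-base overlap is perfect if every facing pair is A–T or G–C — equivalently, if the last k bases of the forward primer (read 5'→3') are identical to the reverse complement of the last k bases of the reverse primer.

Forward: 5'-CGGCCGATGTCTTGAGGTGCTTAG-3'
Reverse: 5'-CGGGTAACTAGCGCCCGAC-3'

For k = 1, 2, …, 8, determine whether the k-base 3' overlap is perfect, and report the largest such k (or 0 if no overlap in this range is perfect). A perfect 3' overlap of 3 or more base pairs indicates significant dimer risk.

Last 8 bases (5'→3') — forward …GTGCTTAG, reverse …CGCCCGAC.
Reverse complement of the reverse primer's last 8 bases: GTCGGGCG; its first k bases are the reverse complement of the reverse primer's last k bases, so a perfect k-base overlap needs the forward primer's last k bases to equal them.
Comparing (forward last k vs required): k=1: G vs G ✓; k=2: AG vs GT ✗; k=3: TAG vs GTC ✗; k=4: TTAG vs GTCG ✗; k=5: CTTAG vs GTCGG ✗; k=6: GCTTAG vs GTCGGG ✗; k=7: TGCTTAG vs GTCGGGC ✗; k=8: GTGCTTAG vs GTCGGGCG ✗.
Only k = 1 is perfect, so the longest perfect 3' overlap is 1.

Longest perfect overlap: 1 complementary base pair; below the dimer-risk threshold (threshold 3).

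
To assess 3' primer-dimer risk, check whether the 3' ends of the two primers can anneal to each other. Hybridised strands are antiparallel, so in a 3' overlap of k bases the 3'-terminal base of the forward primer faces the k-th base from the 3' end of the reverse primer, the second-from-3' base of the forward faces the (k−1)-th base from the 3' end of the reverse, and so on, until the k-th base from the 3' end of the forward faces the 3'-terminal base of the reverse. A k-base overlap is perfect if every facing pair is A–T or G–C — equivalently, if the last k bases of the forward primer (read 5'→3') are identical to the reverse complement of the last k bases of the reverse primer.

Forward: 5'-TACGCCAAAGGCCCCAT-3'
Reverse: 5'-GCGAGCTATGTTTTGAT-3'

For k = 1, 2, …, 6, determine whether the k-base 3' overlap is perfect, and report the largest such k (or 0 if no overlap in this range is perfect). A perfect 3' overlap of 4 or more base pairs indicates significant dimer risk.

Last 6 bases (5'→3') — forward …CCCCAT, reverse …TTTGAT.
Reverse complement of the reverse primer's last 6 bases: ATCAAA; its first k bases are the reverse complement of the reverse primer's last k bases, so a perfect k-base overlap needs the forward primer's last k bases to equal them.
Comparing (forward last k vs required): k=1: T vs A ✗; k=2: AT vs AT ✓; k=3: CAT vs ATC ✗; k=4: CCAT vs ATCA ✗; k=5: CCCAT vs ATCAA ✗; k=6: CCCCAT vs ATCAAA ✗.
Only k = 2 is perfect, so the longest perfect 3' overlap is 2.

Longest perfect overlap: 2 complementary base pairs; below the dimer-risk threshold (threshold 4).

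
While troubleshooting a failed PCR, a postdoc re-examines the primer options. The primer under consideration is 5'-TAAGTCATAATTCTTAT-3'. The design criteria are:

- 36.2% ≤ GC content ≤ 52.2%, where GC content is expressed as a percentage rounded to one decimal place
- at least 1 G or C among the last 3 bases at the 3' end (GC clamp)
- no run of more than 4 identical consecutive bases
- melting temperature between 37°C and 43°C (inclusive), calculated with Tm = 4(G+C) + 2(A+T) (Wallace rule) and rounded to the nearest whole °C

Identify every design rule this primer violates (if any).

Fails: GC content, GC clamp.

Base counts: A=6, T=8, G=1, C=2 (length 17).
GC content: GC 3/17 = 17.6%, outside 36.2–52.2% ✗
GC clamp: 3' end TAT has 0 G/C, need ≥1 ✗
homopolymer run: longest run = 2 ✓
Tm: Tm = 2·14 + 4·3 = 40°C ✓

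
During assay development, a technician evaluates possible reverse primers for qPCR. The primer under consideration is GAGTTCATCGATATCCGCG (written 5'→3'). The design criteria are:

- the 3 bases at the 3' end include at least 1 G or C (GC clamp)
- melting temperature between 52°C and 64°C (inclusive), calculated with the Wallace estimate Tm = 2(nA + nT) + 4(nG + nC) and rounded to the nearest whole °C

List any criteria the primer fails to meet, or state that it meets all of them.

Meets all criteria.

Base counts: A=4, T=5, G=5, C=5 (length 19).
GC clamp: 3' end GCG has 3 G/C ✓
Tm: Tm = 2·9 + 4·10 = 58°C ✓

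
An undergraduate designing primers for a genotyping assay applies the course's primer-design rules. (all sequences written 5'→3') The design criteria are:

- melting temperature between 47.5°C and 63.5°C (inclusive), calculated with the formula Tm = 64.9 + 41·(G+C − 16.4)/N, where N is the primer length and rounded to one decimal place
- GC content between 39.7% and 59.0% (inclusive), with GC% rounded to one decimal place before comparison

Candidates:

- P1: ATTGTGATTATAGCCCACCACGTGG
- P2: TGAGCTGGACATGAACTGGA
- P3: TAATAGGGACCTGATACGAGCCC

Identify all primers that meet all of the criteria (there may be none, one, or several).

P1 (25 nt, A=6 T=7 G=6 C=6): Tm = 64.9 + 41·(12 − 16.4)/25 = 57.7°C ✓; GC 12/25 = 48.0% ✓ — passes.
P2 (20 nt, A=6 T=4 G=7 C=3): Tm = 64.9 + 41·(10 − 16.4)/20 = 51.8°C ✓; GC 10/20 = 50.0% ✓ — passes.
P3 (23 nt, A=7 T=4 G=6 C=6): Tm = 64.9 + 41·(12 − 16.4)/23 = 57.1°C ✓; GC 12/23 = 52.2% ✓ — passes.

P1, P2 and P3.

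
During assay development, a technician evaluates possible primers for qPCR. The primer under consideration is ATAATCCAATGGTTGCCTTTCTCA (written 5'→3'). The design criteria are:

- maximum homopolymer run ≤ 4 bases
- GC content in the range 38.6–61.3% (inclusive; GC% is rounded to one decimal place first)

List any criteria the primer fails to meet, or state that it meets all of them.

Base counts: A=6, T=9, G=3, C=6 (length 24).
homopolymer run: longest run = 3 ✓
GC content: GC 9/24 = 37.5%, outside 38.6–61.3% ✗

Fails: GC content.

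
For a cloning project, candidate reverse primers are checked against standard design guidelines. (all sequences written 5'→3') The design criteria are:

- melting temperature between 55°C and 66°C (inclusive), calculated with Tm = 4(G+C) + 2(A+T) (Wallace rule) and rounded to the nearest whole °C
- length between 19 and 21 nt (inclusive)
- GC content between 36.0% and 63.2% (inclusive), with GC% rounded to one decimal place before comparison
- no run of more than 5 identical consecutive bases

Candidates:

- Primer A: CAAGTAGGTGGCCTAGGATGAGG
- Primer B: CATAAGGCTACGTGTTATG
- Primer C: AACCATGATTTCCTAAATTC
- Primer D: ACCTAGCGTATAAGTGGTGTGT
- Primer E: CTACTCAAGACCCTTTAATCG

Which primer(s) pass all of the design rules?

Primer A (23 nt, A=6 T=4 G=10 C=3): Tm = 2·10 + 4·13 = 72°C, outside 55–66°C ✗; length 23, outside 19–21 ✗; GC 13/23 = 56.5% ✓; longest run = 2 ✓ — fails.
Primer B (19 nt, A=5 T=6 G=5 C=3): Tm = 2·11 + 4·8 = 54°C, outside 55–66°C ✗; length 19 ✓; GC 8/19 = 42.1% ✓; longest run = 2 ✓ — fails.
Primer C (20 nt, A=7 T=7 G=1 C=5): Tm = 2·14 + 4·6 = 52°C, outside 55–66°C ✗; length 20 ✓; GC 6/20 = 30.0%, outside 36.0–63.2% ✗; longest run = 3 ✓ — fails.
Primer D (22 nt, A=5 T=7 G=7 C=3): Tm = 2·12 + 4·10 = 64°C ✓; length 22, outside 19–21 ✗; GC 10/22 = 45.5% ✓; longest run = 2 ✓ — fails.
Primer E (21 nt, A=6 T=6 G=2 C=7): Tm = 2·12 + 4·9 = 60°C ✓; length 21 ✓; GC 9/21 = 42.9% ✓; longest run = 3 ✓ — passes.

Primer E only.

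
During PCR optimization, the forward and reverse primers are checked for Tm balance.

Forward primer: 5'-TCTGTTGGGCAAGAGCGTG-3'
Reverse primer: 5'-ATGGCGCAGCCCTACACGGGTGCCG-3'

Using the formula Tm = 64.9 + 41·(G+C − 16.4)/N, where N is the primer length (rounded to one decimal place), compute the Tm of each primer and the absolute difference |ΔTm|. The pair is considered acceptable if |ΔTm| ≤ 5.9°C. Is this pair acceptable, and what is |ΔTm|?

|ΔTm| = 14.3°C; the pair is not acceptable.

Forward: G+C = 11, N = 19 → Tm = 64.9 + 41·(11 − 16.4)/19 = 53.2°C.
Reverse: G+C = 18, N = 25 → Tm = 64.9 + 41·(18 − 16.4)/25 = 67.5°C.
|ΔTm| = |53.2 − 67.5| = 14.3°C, > 5.9°C.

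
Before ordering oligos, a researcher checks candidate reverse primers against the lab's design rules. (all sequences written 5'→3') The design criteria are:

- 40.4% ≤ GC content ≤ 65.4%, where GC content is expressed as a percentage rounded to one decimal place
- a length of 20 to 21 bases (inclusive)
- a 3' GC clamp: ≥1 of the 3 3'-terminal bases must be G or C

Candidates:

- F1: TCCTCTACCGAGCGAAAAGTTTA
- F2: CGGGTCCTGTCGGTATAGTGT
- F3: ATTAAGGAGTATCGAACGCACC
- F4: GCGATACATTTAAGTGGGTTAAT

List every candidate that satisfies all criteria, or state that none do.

F1 (23 nt, A=7 T=6 G=4 C=6): GC 10/23 = 43.5% ✓; length 23, outside 20–21 ✗; 3' end TTA has 0 G/C, need ≥1 ✗ — fails.
F2 (21 nt, A=2 T=7 G=8 C=4): GC 12/21 = 57.1% ✓; length 21 ✓; 3' end TGT has 1 G/C ✓ — passes.
F3 (22 nt, A=8 T=4 G=5 C=5): GC 10/22 = 45.5% ✓; length 22, outside 20–21 ✗; 3' end ACC has 2 G/C ✓ — fails.
F4 (23 nt, A=7 T=8 G=6 C=2): GC 8/23 = 34.8%, outside 40.4–65.4% ✗; length 23, outside 20–21 ✗; 3' end AAT has 0 G/C, need ≥1 ✗ — fails.

F2 only.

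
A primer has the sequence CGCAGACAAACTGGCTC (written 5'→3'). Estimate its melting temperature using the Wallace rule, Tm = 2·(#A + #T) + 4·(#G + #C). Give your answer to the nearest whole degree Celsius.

Base counts: A=5, T=2, G=4, C=6 (length 17).
Tm = 2·(5+2) + 4·(4+6) = 2·7 + 4·10 = 14 + 40 = 54°C.

54°C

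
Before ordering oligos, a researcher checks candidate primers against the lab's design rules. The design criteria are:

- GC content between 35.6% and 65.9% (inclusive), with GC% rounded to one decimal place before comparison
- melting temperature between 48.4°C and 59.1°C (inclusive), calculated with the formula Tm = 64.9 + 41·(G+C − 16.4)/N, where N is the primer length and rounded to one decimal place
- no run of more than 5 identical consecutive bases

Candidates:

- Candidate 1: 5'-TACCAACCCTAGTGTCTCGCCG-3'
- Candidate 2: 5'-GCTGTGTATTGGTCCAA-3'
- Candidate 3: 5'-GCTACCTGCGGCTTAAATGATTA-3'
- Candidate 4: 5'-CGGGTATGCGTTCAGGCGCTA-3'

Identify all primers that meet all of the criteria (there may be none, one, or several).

Candidate 1, Candidate 3 and Candidate 4.

Candidate 1 (22 nt, A=4 T=5 G=4 C=9): GC 13/22 = 59.1% ✓; Tm = 64.9 + 41·(13 − 16.4)/22 = 58.6°C ✓; longest run = 3 ✓ — passes.
Candidate 2 (17 nt, A=3 T=6 G=5 C=3): GC 8/17 = 47.1% ✓; Tm = 64.9 + 41·(8 − 16.4)/17 = 44.6°C, outside 48.4–59.1°C ✗; longest run = 2 ✓ — fails.
Candidate 3 (23 nt, A=6 T=7 G=5 C=5): GC 10/23 = 43.5% ✓; Tm = 64.9 + 41·(10 − 16.4)/23 = 53.5°C ✓; longest run = 3 ✓ — passes.
Candidate 4 (21 nt, A=3 T=5 G=8 C=5): GC 13/21 = 61.9% ✓; Tm = 64.9 + 41·(13 − 16.4)/21 = 58.3°C ✓; longest run = 3 ✓ — passes.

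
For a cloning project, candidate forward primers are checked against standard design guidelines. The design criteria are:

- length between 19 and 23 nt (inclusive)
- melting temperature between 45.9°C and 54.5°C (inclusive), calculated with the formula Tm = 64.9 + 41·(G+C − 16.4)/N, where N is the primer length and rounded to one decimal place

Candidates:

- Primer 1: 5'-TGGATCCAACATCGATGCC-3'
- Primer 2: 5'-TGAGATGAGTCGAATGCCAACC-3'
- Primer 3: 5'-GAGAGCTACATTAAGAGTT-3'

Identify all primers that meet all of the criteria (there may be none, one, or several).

Primer 1 only.

Primer 1 (19 nt, A=5 T=4 G=4 C=6): length 19 ✓; Tm = 64.9 + 41·(10 − 16.4)/19 = 51.1°C ✓ — passes.
Primer 2 (22 nt, A=7 T=4 G=6 C=5): length 22 ✓; Tm = 64.9 + 41·(11 − 16.4)/22 = 54.8°C, outside 45.9–54.5°C ✗ — fails.
Primer 3 (19 nt, A=7 T=5 G=5 C=2): length 19 ✓; Tm = 64.9 + 41·(7 − 16.4)/19 = 44.6°C, outside 45.9–54.5°C ✗ — fails.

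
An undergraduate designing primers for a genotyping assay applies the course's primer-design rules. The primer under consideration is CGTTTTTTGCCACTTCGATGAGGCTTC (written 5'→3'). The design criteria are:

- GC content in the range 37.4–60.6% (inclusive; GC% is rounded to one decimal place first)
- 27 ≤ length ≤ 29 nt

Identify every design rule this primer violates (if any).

Meets all criteria.

Base counts: A=3, T=11, G=6, C=7 (length 27).
GC content: GC 13/27 = 48.1% ✓
length: length 27 ✓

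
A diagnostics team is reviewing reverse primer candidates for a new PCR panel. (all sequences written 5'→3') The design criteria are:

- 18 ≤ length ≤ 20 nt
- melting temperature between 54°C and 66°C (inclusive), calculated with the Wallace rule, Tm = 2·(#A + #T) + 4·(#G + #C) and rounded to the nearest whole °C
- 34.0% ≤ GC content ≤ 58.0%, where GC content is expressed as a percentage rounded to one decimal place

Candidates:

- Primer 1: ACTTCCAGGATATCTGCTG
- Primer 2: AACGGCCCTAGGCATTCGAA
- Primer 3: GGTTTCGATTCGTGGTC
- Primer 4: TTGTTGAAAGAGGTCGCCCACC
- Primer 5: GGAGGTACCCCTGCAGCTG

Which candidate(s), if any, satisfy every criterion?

Primer 1 and Primer 2.

Primer 1 (19 nt, A=4 T=6 G=4 C=5): length 19 ✓; Tm = 2·10 + 4·9 = 56°C ✓; GC 9/19 = 47.4% ✓ — passes.
Primer 2 (20 nt, A=6 T=3 G=5 C=6): length 20 ✓; Tm = 2·9 + 4·11 = 62°C ✓; GC 11/20 = 55.0% ✓ — passes.
Primer 3 (17 nt, A=1 T=7 G=6 C=3): length 17, outside 18–20 ✗; Tm = 2·8 + 4·9 = 52°C, outside 54–66°C ✗; GC 9/17 = 52.9% ✓ — fails.
Primer 4 (22 nt, A=5 T=5 G=6 C=6): length 22, outside 18–20 ✗; Tm = 2·10 + 4·12 = 68°C, outside 54–66°C ✗; GC 12/22 = 54.5% ✓ — fails.
Primer 5 (19 nt, A=3 T=3 G=7 C=6): length 19 ✓; Tm = 2·6 + 4·13 = 64°C ✓; GC 13/19 = 68.4%, outside 34.0–58.0% ✗ — fails.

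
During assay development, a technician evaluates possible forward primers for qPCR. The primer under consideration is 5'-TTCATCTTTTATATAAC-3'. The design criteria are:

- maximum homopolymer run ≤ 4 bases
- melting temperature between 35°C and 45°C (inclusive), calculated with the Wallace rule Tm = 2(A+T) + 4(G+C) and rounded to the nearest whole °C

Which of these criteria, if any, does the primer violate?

Base counts: A=5, T=9, G=0, C=3 (length 17).
homopolymer run: longest run = 4 ✓
Tm: Tm = 2·14 + 4·3 = 40°C ✓

Meets all criteria.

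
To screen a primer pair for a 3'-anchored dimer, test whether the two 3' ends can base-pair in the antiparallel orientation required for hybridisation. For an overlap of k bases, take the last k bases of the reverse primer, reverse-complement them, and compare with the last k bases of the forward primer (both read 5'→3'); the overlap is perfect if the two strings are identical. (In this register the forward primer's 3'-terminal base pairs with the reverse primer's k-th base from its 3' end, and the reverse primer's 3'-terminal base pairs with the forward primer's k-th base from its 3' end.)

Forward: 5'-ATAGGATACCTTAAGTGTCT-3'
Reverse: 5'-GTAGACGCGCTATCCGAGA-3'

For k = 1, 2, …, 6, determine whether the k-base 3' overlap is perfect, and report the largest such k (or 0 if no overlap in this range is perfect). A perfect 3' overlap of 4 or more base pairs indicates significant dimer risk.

Longest perfect overlap: 3 complementary base pairs; below the dimer-risk threshold (threshold 4).

Last 6 bases (5'→3') — forward …GTGTCT, reverse …CCGAGA.
Reverse complement of the reverse primer's last 6 bases: TCTCGG; its first k bases are the reverse complement of the reverse primer's last k bases, so a perfect k-base overlap needs the forward primer's last k bases to equal them.
Comparing (forward last k vs required): k=1: T vs T ✓; k=2: CT vs TC ✗; k=3: TCT vs TCT ✓; k=4: GTCT vs TCTC ✗; k=5: TGTCT vs TCTCG ✗; k=6: GTGTCT vs TCTCGG ✗.
Perfect overlaps at k = 1, 3; the largest is 3.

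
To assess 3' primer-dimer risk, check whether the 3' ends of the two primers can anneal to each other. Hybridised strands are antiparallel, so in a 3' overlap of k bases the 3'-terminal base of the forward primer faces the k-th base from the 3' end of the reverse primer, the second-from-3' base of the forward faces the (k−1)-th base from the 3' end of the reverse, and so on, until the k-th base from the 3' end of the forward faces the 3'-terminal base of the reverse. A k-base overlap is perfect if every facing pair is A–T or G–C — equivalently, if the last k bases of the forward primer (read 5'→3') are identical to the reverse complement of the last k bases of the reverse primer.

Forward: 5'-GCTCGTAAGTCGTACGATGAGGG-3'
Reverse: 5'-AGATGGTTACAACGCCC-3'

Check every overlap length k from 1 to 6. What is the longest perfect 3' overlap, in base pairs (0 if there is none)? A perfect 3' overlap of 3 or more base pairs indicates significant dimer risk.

Longest perfect overlap: 3 complementary base pairs; significant dimer risk (threshold 3).

Last 6 bases (5'→3') — forward …TGAGGG, reverse …ACGCCC.
Reverse complement of the reverse primer's last 6 bases: GGGCGT; its first k bases are the reverse complement of the reverse primer's last k bases, so a perfect k-base overlap needs the forward primer's last k bases to equal them.
Comparing (forward last k vs required): k=1: G vs G ✓; k=2: GG vs GG ✓; k=3: GGG vs GGG ✓; k=4: AGGG vs GGGC ✗; k=5: GAGGG vs GGGCG ✗; k=6: TGAGGG vs GGGCGT ✗.
Perfect overlaps at k = 1, 2, 3; the largest is 3.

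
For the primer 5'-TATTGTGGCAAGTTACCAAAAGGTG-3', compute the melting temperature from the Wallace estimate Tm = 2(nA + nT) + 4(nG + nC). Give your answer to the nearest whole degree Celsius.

Base counts: A=8, T=7, G=7, C=3 (length 25).
Tm = 2·(8+7) + 4·(7+3) = 2·15 + 4·10 = 30 + 40 = 70°C.

70°C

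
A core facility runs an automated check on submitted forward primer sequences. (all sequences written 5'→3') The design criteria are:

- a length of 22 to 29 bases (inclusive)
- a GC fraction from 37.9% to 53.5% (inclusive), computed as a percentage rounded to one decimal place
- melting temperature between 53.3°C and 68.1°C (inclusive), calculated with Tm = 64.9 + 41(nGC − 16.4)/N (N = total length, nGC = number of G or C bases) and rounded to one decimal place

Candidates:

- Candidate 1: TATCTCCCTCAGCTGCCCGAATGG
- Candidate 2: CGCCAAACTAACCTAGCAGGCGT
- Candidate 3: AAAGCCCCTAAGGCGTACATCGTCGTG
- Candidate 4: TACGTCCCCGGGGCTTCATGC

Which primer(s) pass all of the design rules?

None of the candidates satisfy all criteria.

Candidate 1 (24 nt, A=4 T=6 G=5 C=9): length 24 ✓; GC 14/24 = 58.3%, outside 37.9–53.5% ✗; Tm = 64.9 + 41·(14 − 16.4)/24 = 60.8°C ✓ — fails.
Candidate 2 (23 nt, A=7 T=3 G=5 C=8): length 23 ✓; GC 13/23 = 56.5%, outside 37.9–53.5% ✗; Tm = 64.9 + 41·(13 − 16.4)/23 = 58.8°C ✓ — fails.
Candidate 3 (27 nt, A=7 T=5 G=7 C=8): length 27 ✓; GC 15/27 = 55.6%, outside 37.9–53.5% ✗; Tm = 64.9 + 41·(15 − 16.4)/27 = 62.8°C ✓ — fails.
Candidate 4 (21 nt, A=2 T=5 G=6 C=8): length 21, outside 22–29 ✗; GC 14/21 = 66.7%, outside 37.9–53.5% ✗; Tm = 64.9 + 41·(14 − 16.4)/21 = 60.2°C ✓ — fails.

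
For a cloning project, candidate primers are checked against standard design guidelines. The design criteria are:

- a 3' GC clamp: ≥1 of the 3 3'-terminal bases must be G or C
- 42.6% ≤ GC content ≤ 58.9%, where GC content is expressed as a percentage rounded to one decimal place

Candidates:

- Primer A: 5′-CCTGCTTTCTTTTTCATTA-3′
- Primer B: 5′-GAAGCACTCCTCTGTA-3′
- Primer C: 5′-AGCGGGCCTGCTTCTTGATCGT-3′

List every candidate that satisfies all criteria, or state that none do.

Primer B only.

Primer A (19 nt, A=2 T=11 G=1 C=5): 3' end TTA has 0 G/C, need ≥1 ✗; GC 6/19 = 31.6%, outside 42.6–58.9% ✗ — fails.
Primer B (16 nt, A=4 T=4 G=3 C=5): 3' end GTA has 1 G/C ✓; GC 8/16 = 50.0% ✓ — passes.
Primer C (22 nt, A=2 T=7 G=7 C=6): 3' end CGT has 2 G/C ✓; GC 13/22 = 59.1%, outside 42.6–58.9% ✗ — fails.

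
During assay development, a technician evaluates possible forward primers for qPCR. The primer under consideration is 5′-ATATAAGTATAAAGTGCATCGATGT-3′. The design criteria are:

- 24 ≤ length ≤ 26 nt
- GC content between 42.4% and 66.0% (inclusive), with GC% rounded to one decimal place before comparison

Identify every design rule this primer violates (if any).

Base counts: A=10, T=8, G=5, C=2 (length 25).
length: length 25 ✓
GC content: GC 7/25 = 28.0%, outside 42.4–66.0% ✗

Fails: GC content.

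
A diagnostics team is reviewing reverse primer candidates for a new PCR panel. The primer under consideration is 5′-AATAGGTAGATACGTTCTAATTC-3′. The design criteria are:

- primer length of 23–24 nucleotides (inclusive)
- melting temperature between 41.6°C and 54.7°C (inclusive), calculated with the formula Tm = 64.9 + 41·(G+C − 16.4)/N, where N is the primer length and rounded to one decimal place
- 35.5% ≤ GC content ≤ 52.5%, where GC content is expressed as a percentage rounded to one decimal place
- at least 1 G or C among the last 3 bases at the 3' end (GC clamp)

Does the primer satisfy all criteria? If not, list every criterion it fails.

Base counts: A=8, T=8, G=4, C=3 (length 23).
length: length 23 ✓
Tm: Tm = 64.9 + 41·(7 − 16.4)/23 = 48.1°C ✓
GC content: GC 7/23 = 30.4%, outside 35.5–52.5% ✗
GC clamp: 3' end TTC has 1 G/C ✓

Fails: GC content.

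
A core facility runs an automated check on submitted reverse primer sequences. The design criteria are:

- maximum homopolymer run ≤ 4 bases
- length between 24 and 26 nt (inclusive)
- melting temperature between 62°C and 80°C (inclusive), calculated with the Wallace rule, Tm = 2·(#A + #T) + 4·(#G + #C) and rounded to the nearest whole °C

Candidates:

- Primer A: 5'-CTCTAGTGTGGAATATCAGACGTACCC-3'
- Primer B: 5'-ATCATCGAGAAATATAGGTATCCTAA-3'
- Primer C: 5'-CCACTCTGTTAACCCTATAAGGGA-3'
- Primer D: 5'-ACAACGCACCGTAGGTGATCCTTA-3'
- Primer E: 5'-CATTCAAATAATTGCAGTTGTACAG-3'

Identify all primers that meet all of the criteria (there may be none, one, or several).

Primer A (27 nt, A=7 T=7 G=6 C=7): longest run = 3 ✓; length 27, outside 24–26 ✗; Tm = 2·14 + 4·13 = 80°C ✓ — fails.
Primer B (26 nt, A=11 T=7 G=4 C=4): longest run = 3 ✓; length 26 ✓; Tm = 2·18 + 4·8 = 68°C ✓ — passes.
Primer C (24 nt, A=7 T=6 G=4 C=7): longest run = 3 ✓; length 24 ✓; Tm = 2·13 + 4·11 = 70°C ✓ — passes.
Primer D (24 nt, A=7 T=5 G=5 C=7): longest run = 2 ✓; length 24 ✓; Tm = 2·12 + 4·12 = 72°C ✓ — passes.
Primer E (25 nt, A=9 T=8 G=4 C=4): longest run = 3 ✓; length 25 ✓; Tm = 2·17 + 4·8 = 66°C ✓ — passes.

Primer B, Primer C, Primer D and Primer E.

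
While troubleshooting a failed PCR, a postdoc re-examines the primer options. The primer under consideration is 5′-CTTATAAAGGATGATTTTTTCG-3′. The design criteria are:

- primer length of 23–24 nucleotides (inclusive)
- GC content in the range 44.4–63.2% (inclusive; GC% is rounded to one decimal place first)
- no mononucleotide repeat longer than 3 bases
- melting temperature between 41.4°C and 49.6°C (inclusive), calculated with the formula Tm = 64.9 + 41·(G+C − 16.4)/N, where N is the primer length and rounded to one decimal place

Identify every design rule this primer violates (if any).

Fails: length, GC content, homopolymer run.

Base counts: A=6, T=10, G=4, C=2 (length 22).
length: length 22, outside 23–24 ✗
GC content: GC 6/22 = 27.3%, outside 44.4–63.2% ✗
homopolymer run: longest run = 6, exceeds 3 ✗
Tm: Tm = 64.9 + 41·(6 − 16.4)/22 = 45.5°C ✓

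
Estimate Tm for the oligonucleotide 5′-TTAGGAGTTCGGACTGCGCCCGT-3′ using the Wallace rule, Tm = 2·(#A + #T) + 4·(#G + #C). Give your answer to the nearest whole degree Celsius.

74°C

Base counts: A=3, T=6, G=8, C=6 (length 23).
Tm = 2·(3+6) + 4·(8+6) = 2·9 + 4·14 = 18 + 56 = 74°C.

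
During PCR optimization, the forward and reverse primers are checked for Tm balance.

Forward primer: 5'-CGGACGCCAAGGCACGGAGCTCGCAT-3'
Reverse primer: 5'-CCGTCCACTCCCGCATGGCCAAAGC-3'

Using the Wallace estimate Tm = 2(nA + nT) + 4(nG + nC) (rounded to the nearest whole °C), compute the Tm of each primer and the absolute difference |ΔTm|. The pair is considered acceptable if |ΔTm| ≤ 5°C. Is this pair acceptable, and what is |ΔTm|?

Forward: A=6 T=2 G=9 C=9 → Tm = 2·8 + 4·18 = 88°C.
Reverse: A=5 T=3 G=5 C=12 → Tm = 2·8 + 4·17 = 84°C.
|ΔTm| = |88 − 84| = 4°C, ≤ 5°C.

|ΔTm| = 4°C; the pair is acceptable.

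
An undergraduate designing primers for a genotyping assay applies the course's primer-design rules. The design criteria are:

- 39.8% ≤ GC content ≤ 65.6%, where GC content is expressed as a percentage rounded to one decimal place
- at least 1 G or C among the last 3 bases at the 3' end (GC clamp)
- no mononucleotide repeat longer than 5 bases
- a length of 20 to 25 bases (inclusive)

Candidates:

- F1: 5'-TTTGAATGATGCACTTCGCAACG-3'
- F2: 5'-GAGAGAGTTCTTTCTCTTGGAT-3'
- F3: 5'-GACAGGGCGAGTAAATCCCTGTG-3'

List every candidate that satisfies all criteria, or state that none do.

F1, F2 and F3.

F1 (23 nt, A=6 T=7 G=5 C=5): GC 10/23 = 43.5% ✓; 3' end ACG has 2 G/C ✓; longest run = 3 ✓; length 23 ✓ — passes.
F2 (22 nt, A=4 T=9 G=6 C=3): GC 9/22 = 40.9% ✓; 3' end GAT has 1 G/C ✓; longest run = 3 ✓; length 22 ✓ — passes.
F3 (23 nt, A=6 T=4 G=8 C=5): GC 13/23 = 56.5% ✓; 3' end GTG has 2 G/C ✓; longest run = 3 ✓; length 23 ✓ — passes.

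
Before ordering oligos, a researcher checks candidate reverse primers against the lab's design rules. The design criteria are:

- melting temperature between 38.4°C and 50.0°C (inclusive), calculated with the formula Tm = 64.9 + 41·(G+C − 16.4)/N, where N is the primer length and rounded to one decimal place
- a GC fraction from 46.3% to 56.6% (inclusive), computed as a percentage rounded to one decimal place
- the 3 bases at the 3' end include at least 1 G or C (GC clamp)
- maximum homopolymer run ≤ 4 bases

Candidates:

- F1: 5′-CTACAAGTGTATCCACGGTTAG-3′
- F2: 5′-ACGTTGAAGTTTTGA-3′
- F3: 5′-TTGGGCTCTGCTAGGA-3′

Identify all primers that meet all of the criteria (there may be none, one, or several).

F1 (22 nt, A=6 T=6 G=5 C=5): Tm = 64.9 + 41·(10 − 16.4)/22 = 53.0°C, outside 38.4–50.0°C ✗; GC 10/22 = 45.5%, outside 46.3–56.6% ✗; 3' end TAG has 1 G/C ✓; longest run = 2 ✓ — fails.
F2 (15 nt, A=4 T=6 G=4 C=1): Tm = 64.9 + 41·(5 − 16.4)/15 = 33.7°C, outside 38.4–50.0°C ✗; GC 5/15 = 33.3%, outside 46.3–56.6% ✗; 3' end TGA has 1 G/C ✓; longest run = 4 ✓ — fails.
F3 (16 nt, A=2 T=5 G=6 C=3): Tm = 64.9 + 41·(9 − 16.4)/16 = 45.9°C ✓; GC 9/16 = 56.3% ✓; 3' end GGA has 2 G/C ✓; longest run = 3 ✓ — passes.

F3 only.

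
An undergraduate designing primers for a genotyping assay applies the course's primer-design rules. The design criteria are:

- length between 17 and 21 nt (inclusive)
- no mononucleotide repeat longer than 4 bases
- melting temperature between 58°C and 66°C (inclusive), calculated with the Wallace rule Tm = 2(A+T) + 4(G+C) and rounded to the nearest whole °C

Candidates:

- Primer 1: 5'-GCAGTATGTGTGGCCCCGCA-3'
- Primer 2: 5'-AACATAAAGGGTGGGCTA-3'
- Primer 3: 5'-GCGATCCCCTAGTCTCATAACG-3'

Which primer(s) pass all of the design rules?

Primer 1 (20 nt, A=3 T=4 G=7 C=6): length 20 ✓; longest run = 4 ✓; Tm = 2·7 + 4·13 = 66°C ✓ — passes.
Primer 2 (18 nt, A=7 T=3 G=6 C=2): length 18 ✓; longest run = 3 ✓; Tm = 2·10 + 4·8 = 52°C, outside 58–66°C ✗ — fails.
Primer 3 (22 nt, A=5 T=5 G=4 C=8): length 22, outside 17–21 ✗; longest run = 4 ✓; Tm = 2·10 + 4·12 = 68°C, outside 58–66°C ✗ — fails.

Primer 1 only.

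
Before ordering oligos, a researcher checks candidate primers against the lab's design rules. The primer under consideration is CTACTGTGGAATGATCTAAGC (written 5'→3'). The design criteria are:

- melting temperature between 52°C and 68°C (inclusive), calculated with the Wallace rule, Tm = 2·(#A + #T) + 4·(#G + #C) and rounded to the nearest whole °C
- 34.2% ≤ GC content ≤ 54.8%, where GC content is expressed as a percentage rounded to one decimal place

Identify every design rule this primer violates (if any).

Meets all criteria.

Base counts: A=6, T=6, G=5, C=4 (length 21).
Tm: Tm = 2·12 + 4·9 = 60°C ✓
GC content: GC 9/21 = 42.9% ✓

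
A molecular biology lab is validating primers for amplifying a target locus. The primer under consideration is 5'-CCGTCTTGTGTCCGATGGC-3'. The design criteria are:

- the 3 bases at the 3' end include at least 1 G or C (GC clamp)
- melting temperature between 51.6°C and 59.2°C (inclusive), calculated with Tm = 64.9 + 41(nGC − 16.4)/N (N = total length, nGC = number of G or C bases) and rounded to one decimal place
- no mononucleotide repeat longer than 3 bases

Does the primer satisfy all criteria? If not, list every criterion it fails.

Meets all criteria.

Base counts: A=1, T=6, G=6, C=6 (length 19).
GC clamp: 3' end GGC has 3 G/C ✓
Tm: Tm = 64.9 + 41·(12 − 16.4)/19 = 55.4°C ✓
homopolymer run: longest run = 2 ✓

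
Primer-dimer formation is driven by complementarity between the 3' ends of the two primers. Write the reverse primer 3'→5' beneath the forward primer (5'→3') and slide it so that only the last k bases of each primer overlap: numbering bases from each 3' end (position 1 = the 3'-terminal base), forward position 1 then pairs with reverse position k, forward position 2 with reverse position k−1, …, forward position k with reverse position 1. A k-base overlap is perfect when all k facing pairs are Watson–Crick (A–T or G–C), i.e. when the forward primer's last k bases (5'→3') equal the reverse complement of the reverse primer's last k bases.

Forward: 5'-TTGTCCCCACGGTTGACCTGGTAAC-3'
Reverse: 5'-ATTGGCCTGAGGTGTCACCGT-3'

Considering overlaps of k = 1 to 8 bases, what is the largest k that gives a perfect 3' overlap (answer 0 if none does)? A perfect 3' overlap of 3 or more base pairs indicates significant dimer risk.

Longest perfect overlap: 2 complementary base pairs; below the dimer-risk threshold (threshold 3).

Last 8 bases (5'→3') — forward …CTGGTAAC, reverse …GTCACCGT.
Reverse complement of the reverse primer's last 8 bases: ACGGTGAC; its first k bases are the reverse complement of the reverse primer's last k bases, so a perfect k-base overlap needs the forward primer's last k bases to equal them.
Comparing (forward last k vs required): k=1: C vs A ✗; k=2: AC vs AC ✓; k=3: AAC vs ACG ✗; k=4: TAAC vs ACGG ✗; k=5: GTAAC vs ACGGT ✗; k=6: GGTAAC vs ACGGTG ✗; k=7: TGGTAAC vs ACGGTGA ✗; k=8: CTGGTAAC vs ACGGTGAC ✗.
Only k = 2 is perfect, so the longest perfect 3' overlap is 2.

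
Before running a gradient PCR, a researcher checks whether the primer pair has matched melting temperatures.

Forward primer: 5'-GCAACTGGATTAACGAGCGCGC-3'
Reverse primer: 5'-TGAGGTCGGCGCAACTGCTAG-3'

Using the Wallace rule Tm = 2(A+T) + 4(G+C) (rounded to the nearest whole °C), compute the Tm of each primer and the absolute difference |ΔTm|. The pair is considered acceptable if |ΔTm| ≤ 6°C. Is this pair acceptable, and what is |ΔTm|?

Forward: A=6 T=3 G=7 C=6 → Tm = 2·9 + 4·13 = 70°C.
Reverse: A=4 T=4 G=8 C=5 → Tm = 2·8 + 4·13 = 68°C.
|ΔTm| = |70 − 68| = 2°C, ≤ 6°C.

|ΔTm| = 2°C; the pair is acceptable.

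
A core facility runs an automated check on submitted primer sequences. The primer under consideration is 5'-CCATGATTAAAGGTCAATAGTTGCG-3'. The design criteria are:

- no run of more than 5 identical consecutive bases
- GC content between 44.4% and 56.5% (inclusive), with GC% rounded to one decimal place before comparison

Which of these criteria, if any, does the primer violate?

Base counts: A=8, T=7, G=6, C=4 (length 25).
homopolymer run: longest run = 3 ✓
GC content: GC 10/25 = 40.0%, outside 44.4–56.5% ✗

Fails: GC content.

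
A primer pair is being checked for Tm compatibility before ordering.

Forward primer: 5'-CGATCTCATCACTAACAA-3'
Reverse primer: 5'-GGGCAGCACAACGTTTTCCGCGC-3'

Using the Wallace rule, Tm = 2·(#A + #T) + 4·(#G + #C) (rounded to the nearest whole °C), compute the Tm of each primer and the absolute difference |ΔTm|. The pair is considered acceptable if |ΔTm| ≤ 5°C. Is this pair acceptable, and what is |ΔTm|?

Forward: A=7 T=4 G=1 C=6 → Tm = 2·11 + 4·7 = 50°C.
Reverse: A=4 T=4 G=7 C=8 → Tm = 2·8 + 4·15 = 76°C.
|ΔTm| = |50 − 76| = 26°C, > 5°C.

|ΔTm| = 26°C; the pair is not acceptable.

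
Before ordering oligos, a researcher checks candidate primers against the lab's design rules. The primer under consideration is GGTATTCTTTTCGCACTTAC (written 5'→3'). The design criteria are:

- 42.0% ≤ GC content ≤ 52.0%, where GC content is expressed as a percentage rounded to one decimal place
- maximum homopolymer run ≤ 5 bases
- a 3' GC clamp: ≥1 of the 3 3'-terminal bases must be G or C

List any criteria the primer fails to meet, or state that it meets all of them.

Base counts: A=3, T=9, G=3, C=5 (length 20).
GC content: GC 8/20 = 40.0%, outside 42.0–52.0% ✗
homopolymer run: longest run = 4 ✓
GC clamp: 3' end TAC has 1 G/C ✓

Fails: GC content.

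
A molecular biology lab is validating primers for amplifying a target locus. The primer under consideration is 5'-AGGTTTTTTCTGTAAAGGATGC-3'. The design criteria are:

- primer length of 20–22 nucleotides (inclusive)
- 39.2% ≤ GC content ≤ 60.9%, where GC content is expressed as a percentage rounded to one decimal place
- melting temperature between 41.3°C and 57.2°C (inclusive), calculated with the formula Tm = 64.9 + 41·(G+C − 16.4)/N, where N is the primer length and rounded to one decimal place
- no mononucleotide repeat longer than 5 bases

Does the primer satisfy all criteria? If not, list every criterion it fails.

Base counts: A=5, T=9, G=6, C=2 (length 22).
length: length 22 ✓
GC content: GC 8/22 = 36.4%, outside 39.2–60.9% ✗
Tm: Tm = 64.9 + 41·(8 − 16.4)/22 = 49.2°C ✓
homopolymer run: longest run = 6, exceeds 5 ✗

Fails: GC content, homopolymer run.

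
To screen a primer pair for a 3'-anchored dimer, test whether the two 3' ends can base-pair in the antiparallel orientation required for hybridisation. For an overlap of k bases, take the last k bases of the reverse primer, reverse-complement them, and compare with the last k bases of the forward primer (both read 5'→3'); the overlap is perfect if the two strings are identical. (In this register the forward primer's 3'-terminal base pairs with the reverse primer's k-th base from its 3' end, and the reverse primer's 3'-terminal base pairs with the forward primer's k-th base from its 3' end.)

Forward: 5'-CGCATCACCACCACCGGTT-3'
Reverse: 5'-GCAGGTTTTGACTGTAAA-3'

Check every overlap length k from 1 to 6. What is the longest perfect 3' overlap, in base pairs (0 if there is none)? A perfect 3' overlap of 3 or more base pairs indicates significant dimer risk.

Last 6 bases (5'→3') — forward …CCGGTT, reverse …TGTAAA.
Reverse complement of the reverse primer's last 6 bases: TTTACA; its first k bases are the reverse complement of the reverse primer's last k bases, so a perfect k-base overlap needs the forward primer's last k bases to equal them.
Comparing (forward last k vs required): k=1: T vs T ✓; k=2: TT vs TT ✓; k=3: GTT vs TTT ✗; k=4: GGTT vs TTTA ✗; k=5: CGGTT vs TTTAC ✗; k=6: CCGGTT vs TTTACA ✗.
Perfect overlaps at k = 1, 2; the largest is 2.

Longest perfect overlap: 2 complementary base pairs; below the dimer-risk threshold (threshold 3).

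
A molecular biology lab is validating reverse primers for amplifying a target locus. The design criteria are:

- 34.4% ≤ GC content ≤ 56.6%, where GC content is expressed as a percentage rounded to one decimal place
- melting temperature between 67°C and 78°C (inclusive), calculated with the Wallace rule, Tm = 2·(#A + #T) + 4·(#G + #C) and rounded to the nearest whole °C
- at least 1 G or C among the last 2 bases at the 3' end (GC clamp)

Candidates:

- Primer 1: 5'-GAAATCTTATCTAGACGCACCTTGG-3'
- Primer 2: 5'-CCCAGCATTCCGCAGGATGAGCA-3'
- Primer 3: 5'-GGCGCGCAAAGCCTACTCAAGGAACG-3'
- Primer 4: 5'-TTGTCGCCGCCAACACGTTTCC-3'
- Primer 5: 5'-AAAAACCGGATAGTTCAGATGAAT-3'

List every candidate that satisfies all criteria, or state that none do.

Primer 1 only.

Primer 1 (25 nt, A=7 T=7 G=5 C=6): GC 11/25 = 44.0% ✓; Tm = 2·14 + 4·11 = 72°C ✓; 3' end GG has 2 G/C ✓ — passes.
Primer 2 (23 nt, A=6 T=3 G=6 C=8): GC 14/23 = 60.9%, outside 34.4–56.6% ✗; Tm = 2·9 + 4·14 = 74°C ✓; 3' end CA has 1 G/C ✓ — fails.
Primer 3 (26 nt, A=8 T=2 G=8 C=8): GC 16/26 = 61.5%, outside 34.4–56.6% ✗; Tm = 2·10 + 4·16 = 84°C, outside 67–78°C ✗; 3' end CG has 2 G/C ✓ — fails.
Primer 4 (22 nt, A=3 T=6 G=4 C=9): GC 13/22 = 59.1%, outside 34.4–56.6% ✗; Tm = 2·9 + 4·13 = 70°C ✓; 3' end CC has 2 G/C ✓ — fails.
Primer 5 (24 nt, A=11 T=5 G=5 C=3): GC 8/24 = 33.3%, outside 34.4–56.6% ✗; Tm = 2·16 + 4·8 = 64°C, outside 67–78°C ✗; 3' end AT has 0 G/C, need ≥1 ✗ — fails.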